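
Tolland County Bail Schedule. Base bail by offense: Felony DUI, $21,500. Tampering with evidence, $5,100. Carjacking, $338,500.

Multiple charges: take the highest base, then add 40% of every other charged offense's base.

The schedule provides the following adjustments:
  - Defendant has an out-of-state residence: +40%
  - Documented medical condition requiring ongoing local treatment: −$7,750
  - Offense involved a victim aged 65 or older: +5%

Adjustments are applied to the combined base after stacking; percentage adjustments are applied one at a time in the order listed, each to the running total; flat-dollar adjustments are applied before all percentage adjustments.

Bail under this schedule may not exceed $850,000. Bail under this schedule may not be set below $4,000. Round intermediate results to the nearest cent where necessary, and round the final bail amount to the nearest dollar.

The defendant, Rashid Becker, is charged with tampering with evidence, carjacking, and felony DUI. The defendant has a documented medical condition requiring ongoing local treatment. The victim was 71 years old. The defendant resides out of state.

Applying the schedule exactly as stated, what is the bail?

$501,843

Base amounts from the schedule: tampering with evidence $5,100; carjacking $338,500; felony DUI $21,500.
Stacking rule: highest base plus 40% of each additional charge. Highest is carjacking at $338,500. Additional: $5,100 × 40% = $2,040; $21,500 × 40% = $8,600. Combined base = $338,500 + $10,640 = $349,140.
Documented medical condition requiring ongoing local treatment (−$7,750 flat): $349,140 − $7,750 = $341,390.
Defendant has an out-of-state residence (+40%): $341,390 × 1.4 = $477,946.
Offense involved a victim aged 65 or older (+5%): $477,946 × 1.05 = $501,843.30.
$501,843.30 is within the $850,000 maximum.
$501,843.30 is at or above the $4,000 minimum.
Rounded to the nearest dollar: $501,843.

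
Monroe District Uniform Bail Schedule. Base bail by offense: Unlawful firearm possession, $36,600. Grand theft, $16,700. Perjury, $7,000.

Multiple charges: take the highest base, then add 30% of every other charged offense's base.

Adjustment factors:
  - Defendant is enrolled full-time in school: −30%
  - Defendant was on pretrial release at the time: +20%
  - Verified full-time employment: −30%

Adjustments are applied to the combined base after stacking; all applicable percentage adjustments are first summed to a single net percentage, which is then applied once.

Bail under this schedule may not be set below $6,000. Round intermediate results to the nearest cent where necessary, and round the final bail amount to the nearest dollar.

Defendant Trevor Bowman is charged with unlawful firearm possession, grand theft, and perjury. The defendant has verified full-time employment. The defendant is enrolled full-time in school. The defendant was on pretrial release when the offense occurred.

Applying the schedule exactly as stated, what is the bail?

Base amounts from the schedule: unlawful firearm possession $36,600; grand theft $16,700; perjury $7,000.
Stacking rule: highest base plus 30% of each additional charge. Highest is unlawful firearm possession at $36,600. Additional: $16,700 × 30% = $5,010; $7,000 × 30% = $2,100. Combined base = $36,600 + $7,110 = $43,710.
Net percentage adjustment: −30% +20% −30% = −40%. $43,710 × 0.6 = $26,226.
$26,226 is at or above the $6,000 minimum.

$26,226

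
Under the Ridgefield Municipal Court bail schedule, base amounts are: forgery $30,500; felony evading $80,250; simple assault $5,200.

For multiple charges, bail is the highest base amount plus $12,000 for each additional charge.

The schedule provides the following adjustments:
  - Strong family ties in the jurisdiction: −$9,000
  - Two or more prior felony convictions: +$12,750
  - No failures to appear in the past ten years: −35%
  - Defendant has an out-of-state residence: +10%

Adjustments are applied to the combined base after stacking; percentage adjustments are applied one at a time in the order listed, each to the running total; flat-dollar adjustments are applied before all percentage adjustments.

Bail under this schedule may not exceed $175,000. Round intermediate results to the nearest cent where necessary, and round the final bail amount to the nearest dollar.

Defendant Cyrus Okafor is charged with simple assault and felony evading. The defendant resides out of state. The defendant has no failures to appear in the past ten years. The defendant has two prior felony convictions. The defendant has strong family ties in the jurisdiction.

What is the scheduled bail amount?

Base amounts from the schedule: simple assault $5,200; felony evading $80,250.
Stacking rule: highest base plus $12,000 per additional charge. Highest is felony evading at $80,250; 1 additional charge → +$12,000. Combined base = $92,250.
Strong family ties in the jurisdiction (−$9,000 flat): $92,250 − $9,000 = $83,250.
Two or more prior felony convictions (+$12,750 flat): $83,250 + $12,750 = $96,000.
No failures to appear in the past ten years (−35%): $96,000 × 0.65 = $62,400.
Defendant has an out-of-state residence (+10%): $62,400 × 1.1 = $68,640.
$68,640 is within the $175,000 maximum.

$68,640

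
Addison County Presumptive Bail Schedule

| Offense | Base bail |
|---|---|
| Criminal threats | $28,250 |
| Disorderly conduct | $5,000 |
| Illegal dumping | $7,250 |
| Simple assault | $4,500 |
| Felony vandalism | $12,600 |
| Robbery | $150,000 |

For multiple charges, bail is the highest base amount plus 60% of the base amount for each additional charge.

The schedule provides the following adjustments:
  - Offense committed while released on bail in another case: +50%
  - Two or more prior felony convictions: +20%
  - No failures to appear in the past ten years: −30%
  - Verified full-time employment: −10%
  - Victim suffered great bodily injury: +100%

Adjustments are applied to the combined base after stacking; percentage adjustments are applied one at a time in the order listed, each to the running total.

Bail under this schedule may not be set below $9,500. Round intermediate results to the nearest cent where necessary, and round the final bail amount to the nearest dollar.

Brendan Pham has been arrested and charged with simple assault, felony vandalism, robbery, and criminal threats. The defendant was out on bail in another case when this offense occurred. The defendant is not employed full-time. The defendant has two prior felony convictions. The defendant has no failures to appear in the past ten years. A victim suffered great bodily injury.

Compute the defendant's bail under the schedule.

Base amounts from the schedule: simple assault $4,500; felony vandalism $12,600; robbery $150,000; criminal threats $28,250.
Stacking rule: highest base plus 60% of each additional charge. Highest is robbery at $150,000. Additional: $4,500 × 60% = $2,700; $12,600 × 60% = $7,560; $28,250 × 60% = $16,950. Combined base = $150,000 + $27,210 = $177,210.
Offense committed while released on bail in another case (+50%): $177,210 × 1.5 = $265,815.
Two or more prior felony convictions (+20%): $265,815 × 1.2 = $318,978.
No failures to appear in the past ten years (−30%): $318,978 × 0.7 = $223,284.60.
Victim suffered great bodily injury (+100%): $223,284.60 × 2 = $446,569.20.
$446,569.20 is at or above the $9,500 minimum.
Rounded to the nearest dollar: $446,569.

$446,569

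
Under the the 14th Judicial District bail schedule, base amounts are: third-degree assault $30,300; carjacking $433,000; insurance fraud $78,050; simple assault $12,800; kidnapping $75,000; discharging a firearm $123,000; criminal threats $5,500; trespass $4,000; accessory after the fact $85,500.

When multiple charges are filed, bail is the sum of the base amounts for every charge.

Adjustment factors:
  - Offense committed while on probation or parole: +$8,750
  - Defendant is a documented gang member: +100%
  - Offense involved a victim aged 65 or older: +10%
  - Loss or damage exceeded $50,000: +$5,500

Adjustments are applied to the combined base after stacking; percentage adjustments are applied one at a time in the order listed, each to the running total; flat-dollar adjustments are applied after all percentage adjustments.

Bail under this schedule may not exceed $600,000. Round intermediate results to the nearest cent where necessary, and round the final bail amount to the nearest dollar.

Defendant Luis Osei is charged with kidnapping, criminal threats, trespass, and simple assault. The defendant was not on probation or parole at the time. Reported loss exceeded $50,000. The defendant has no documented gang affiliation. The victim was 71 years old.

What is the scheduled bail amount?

Base amounts from the schedule: kidnapping $75,000; criminal threats $5,500; trespass $4,000; simple assault $12,800.
Stacking rule: sum of all bases. $75,000 + $5,500 + $4,000 + $12,800 = $97,300.
Offense involved a victim aged 65 or older (+10%): $97,300 × 1.1 = $107,030.
Loss or damage exceeded $50,000 (+$5,500 flat): $107,030 + $5,500 = $112,530.
$112,530 is within the $600,000 maximum.

$112,530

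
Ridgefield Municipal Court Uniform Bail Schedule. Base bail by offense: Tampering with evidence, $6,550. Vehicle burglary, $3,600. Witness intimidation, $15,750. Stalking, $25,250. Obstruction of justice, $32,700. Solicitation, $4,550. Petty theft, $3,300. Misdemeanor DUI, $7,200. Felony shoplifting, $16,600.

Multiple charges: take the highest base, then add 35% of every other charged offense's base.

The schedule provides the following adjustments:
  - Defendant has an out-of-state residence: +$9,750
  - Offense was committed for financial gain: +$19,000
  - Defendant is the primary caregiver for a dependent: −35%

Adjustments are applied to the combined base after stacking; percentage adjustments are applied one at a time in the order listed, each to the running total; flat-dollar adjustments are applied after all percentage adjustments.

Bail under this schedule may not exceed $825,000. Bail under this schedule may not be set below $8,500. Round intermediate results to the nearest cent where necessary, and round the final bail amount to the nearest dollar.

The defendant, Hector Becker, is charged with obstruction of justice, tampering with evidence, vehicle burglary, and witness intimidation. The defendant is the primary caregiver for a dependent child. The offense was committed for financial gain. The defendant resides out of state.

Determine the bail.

Base amounts from the schedule: obstruction of justice $32,700; tampering with evidence $6,550; vehicle burglary $3,600; witness intimidation $15,750.
Stacking rule: highest base plus 35% of each additional charge. Highest is obstruction of justice at $32,700. Additional: $6,550 × 35% = $2,292.50; $3,600 × 35% = $1,260; $15,750 × 35% = $5,512.50. Combined base = $32,700 + $9,065 = $41,765.
Defendant is the primary caregiver for a dependent (−35%): $41,765 × 0.65 = $27,147.25.
Defendant has an out-of-state residence (+$9,750 flat): $27,147.25 + $9,750 = $36,897.25.
Offense was committed for financial gain (+$19,000 flat): $36,897.25 + $19,000 = $55,897.25.
$55,897.25 is within the $825,000 maximum.
$55,897.25 is at or above the $8,500 minimum.
Rounded to the nearest dollar: $55,897.

$55,897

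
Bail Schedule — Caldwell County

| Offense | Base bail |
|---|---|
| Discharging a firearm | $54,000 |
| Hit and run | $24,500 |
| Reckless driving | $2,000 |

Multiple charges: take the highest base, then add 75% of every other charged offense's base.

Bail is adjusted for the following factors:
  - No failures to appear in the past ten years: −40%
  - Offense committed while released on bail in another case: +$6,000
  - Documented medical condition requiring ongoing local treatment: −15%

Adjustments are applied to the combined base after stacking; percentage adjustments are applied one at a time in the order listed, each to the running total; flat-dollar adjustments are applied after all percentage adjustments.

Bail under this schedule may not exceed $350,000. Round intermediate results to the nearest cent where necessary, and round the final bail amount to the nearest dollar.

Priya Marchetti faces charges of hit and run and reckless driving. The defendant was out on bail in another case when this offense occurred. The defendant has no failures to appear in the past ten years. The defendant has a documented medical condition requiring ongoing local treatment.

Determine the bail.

$19,260

Base amounts from the schedule: hit and run $24,500; reckless driving $2,000.
Stacking rule: highest base plus 75% of each additional charge. Highest is hit and run at $24,500. Additional: $2,000 × 75% = $1,500. Combined base = $24,500 + $1,500 = $26,000.
No failures to appear in the past ten years (−40%): $26,000 × 0.6 = $15,600.
Documented medical condition requiring ongoing local treatment (−15%): $15,600 × 0.85 = $13,260.
Offense committed while released on bail in another case (+$6,000 flat): $13,260 + $6,000 = $19,260.
$19,260 is within the $350,000 maximum.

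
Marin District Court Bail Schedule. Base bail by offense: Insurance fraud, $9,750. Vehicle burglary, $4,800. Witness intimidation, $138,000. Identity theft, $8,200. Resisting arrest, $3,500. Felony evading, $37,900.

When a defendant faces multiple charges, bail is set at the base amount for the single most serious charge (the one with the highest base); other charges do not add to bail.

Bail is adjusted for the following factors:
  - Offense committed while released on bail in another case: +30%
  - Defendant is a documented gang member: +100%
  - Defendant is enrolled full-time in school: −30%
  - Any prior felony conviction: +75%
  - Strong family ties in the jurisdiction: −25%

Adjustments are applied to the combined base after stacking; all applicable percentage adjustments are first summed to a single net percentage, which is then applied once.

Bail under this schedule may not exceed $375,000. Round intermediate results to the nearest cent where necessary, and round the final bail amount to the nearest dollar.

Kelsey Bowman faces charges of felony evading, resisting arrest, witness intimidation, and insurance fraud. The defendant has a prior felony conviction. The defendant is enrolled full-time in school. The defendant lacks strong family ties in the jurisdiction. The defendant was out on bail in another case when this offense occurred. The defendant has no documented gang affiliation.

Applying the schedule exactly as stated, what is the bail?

Base amounts from the schedule: felony evading $37,900; resisting arrest $3,500; witness intimidation $138,000; insurance fraud $9,750.
Stacking rule: use the highest base only. Highest is witness intimidation at $138,000. Combined base = $138,000.
Net percentage adjustment: +30% −30% +75% = +75%. $138,000 × 1.75 = $241,500.
$241,500 is within the $375,000 maximum.

$241,500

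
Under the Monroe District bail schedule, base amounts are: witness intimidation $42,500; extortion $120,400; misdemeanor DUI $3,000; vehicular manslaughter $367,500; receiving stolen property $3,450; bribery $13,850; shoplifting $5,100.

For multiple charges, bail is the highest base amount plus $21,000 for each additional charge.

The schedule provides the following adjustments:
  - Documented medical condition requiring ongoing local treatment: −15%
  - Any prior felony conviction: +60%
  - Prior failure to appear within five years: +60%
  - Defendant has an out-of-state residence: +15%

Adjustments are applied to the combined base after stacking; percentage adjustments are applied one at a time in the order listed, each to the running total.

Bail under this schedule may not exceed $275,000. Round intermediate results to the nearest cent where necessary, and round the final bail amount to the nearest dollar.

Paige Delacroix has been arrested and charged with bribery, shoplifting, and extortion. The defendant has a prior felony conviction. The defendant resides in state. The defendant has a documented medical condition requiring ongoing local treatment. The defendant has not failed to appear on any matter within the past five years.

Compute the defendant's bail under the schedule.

Base amounts from the schedule: bribery $13,850; shoplifting $5,100; extortion $120,400.
Stacking rule: highest base plus $21,000 per additional charge. Highest is extortion at $120,400; 2 additional charges → +$42,000. Combined base = $162,400.
Documented medical condition requiring ongoing local treatment (−15%): $162,400 × 0.85 = $138,040.
Any prior felony conviction (+60%): $138,040 × 1.6 = $220,864.
$220,864 is within the $275,000 maximum.

$220,864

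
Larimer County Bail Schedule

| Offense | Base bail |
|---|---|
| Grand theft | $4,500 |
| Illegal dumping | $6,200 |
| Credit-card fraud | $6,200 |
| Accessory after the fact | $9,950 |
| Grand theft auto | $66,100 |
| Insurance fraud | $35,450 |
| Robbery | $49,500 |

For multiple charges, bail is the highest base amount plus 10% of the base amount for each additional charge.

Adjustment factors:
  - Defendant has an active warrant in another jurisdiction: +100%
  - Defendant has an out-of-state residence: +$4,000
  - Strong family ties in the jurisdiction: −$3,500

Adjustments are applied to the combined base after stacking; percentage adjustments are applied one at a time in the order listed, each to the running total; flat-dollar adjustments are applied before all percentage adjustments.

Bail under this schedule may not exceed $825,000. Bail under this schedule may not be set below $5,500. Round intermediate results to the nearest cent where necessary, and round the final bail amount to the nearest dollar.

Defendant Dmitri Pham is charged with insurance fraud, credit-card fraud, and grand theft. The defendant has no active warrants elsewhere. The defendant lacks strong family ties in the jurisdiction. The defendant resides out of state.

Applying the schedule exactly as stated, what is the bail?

$40,520

Base amounts from the schedule: insurance fraud $35,450; credit-card fraud $6,200; grand theft $4,500.
Stacking rule: highest base plus 10% of each additional charge. Highest is insurance fraud at $35,450. Additional: $6,200 × 10% = $620; $4,500 × 10% = $450. Combined base = $35,450 + $1,070 = $36,520.
Defendant has an out-of-state residence (+$4,000 flat): $36,520 + $4,000 = $40,520.
$40,520 is within the $825,000 maximum.
$40,520 is at or above the $5,500 minimum.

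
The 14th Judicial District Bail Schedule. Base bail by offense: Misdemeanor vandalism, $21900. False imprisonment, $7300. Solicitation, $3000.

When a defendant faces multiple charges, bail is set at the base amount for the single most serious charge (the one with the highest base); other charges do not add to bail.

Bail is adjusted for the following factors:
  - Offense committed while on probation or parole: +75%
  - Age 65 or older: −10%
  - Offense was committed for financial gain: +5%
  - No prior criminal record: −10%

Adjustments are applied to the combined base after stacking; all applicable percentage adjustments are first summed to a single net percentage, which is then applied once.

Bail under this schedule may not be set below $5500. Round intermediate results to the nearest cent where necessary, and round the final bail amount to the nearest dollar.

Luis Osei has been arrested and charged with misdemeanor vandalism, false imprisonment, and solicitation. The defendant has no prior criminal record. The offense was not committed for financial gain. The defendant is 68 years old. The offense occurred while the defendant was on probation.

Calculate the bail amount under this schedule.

$33945

Base amounts from the schedule: misdemeanor vandalism $21900; false imprisonment $7300; solicitation $3000.
Stacking rule: use the highest base only. Highest is misdemeanor vandalism at $21900. Combined base = $21900.
Net percentage adjustment: +75% −10% −10% = +55%. $21900 × 1.55 = $33945.
$33945 is at or above the $5500 minimum.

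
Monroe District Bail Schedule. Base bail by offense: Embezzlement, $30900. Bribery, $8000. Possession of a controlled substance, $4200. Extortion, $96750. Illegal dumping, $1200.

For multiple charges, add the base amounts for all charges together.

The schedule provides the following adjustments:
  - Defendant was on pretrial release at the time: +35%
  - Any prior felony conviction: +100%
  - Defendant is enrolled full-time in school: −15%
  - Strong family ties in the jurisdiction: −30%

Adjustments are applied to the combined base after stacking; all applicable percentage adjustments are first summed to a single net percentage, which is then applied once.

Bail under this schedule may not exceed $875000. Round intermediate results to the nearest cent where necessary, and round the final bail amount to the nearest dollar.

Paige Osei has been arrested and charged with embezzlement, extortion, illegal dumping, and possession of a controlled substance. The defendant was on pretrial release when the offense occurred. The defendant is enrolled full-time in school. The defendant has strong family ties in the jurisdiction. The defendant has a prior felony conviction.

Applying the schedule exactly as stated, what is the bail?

Base amounts from the schedule: embezzlement $30900; extortion $96750; illegal dumping $1200; possession of a controlled substance $4200.
Stacking rule: sum of all bases. $30900 + $96750 + $1200 + $4200 = $133050.
Net percentage adjustment: +35% +100% −15% −30% = +90%. $133050 × 1.9 = $252795.
$252795 is within the $875000 maximum.

$252795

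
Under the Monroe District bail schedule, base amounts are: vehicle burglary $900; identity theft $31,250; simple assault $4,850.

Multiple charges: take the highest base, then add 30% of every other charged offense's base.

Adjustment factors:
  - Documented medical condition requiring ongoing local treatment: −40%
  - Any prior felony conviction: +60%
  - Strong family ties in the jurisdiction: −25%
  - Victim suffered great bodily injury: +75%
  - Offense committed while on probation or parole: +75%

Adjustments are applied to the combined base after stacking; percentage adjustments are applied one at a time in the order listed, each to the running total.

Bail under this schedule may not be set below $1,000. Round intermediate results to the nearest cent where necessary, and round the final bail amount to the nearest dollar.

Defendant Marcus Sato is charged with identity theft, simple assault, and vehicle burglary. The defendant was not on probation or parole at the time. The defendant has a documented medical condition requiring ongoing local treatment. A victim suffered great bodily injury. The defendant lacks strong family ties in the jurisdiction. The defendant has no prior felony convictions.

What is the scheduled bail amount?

$34,624

Base amounts from the schedule: identity theft $31,250; simple assault $4,850; vehicle burglary $900.
Stacking rule: highest base plus 30% of each additional charge. Highest is identity theft at $31,250. Additional: $4,850 × 30% = $1,455; $900 × 30% = $270. Combined base = $31,250 + $1,725 = $32,975.
Documented medical condition requiring ongoing local treatment (−40%): $32,975 × 0.6 = $19,785.
Victim suffered great bodily injury (+75%): $19,785 × 1.75 = $34,623.75.
$34,623.75 is at or above the $1,000 minimum.
Rounded to the nearest dollar: $34,624.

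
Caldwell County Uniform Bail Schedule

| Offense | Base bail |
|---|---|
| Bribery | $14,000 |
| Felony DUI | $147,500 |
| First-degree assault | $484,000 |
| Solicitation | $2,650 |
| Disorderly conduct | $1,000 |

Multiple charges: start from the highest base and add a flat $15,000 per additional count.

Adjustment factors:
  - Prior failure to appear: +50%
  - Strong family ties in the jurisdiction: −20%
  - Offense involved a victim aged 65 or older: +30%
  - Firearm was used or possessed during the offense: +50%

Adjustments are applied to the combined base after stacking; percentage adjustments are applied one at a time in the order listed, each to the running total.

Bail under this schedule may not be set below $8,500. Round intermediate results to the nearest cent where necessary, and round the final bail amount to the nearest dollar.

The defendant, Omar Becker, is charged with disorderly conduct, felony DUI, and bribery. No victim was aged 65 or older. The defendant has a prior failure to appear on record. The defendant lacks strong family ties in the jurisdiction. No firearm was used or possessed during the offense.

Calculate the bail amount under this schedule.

Base amounts from the schedule: disorderly conduct $1,000; felony DUI $147,500; bribery $14,000.
Stacking rule: highest base plus $15,000 per additional charge. Highest is felony DUI at $147,500; 2 additional charges → +$30,000. Combined base = $177,500.
Prior failure to appear (+50%): $177,500 × 1.5 = $266,250.
$266,250 is at or above the $8,500 minimum.

$266,250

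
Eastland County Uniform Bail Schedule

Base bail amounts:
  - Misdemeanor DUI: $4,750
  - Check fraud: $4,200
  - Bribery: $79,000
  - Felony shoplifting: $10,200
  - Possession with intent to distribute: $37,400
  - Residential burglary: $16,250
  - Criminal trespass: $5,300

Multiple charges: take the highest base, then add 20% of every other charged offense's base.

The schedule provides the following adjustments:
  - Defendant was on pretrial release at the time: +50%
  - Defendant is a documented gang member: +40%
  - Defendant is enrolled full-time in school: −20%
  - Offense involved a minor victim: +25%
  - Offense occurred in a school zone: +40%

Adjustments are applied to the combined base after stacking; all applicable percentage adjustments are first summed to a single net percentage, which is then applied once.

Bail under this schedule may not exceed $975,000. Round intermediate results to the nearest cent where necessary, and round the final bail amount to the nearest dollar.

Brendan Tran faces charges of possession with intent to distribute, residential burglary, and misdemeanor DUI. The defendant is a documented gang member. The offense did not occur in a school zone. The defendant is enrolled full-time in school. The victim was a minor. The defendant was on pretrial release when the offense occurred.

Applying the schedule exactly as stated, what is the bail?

$81,120

Base amounts from the schedule: possession with intent to distribute $37,400; residential burglary $16,250; misdemeanor DUI $4,750.
Stacking rule: highest base plus 20% of each additional charge. Highest is possession with intent to distribute at $37,400. Additional: $16,250 × 20% = $3,250; $4,750 × 20% = $950. Combined base = $37,400 + $4,200 = $41,600.
Net percentage adjustment: +50% +40% −20% +25% = +95%. $41,600 × 1.95 = $81,120.
$81,120 is within the $975,000 maximum.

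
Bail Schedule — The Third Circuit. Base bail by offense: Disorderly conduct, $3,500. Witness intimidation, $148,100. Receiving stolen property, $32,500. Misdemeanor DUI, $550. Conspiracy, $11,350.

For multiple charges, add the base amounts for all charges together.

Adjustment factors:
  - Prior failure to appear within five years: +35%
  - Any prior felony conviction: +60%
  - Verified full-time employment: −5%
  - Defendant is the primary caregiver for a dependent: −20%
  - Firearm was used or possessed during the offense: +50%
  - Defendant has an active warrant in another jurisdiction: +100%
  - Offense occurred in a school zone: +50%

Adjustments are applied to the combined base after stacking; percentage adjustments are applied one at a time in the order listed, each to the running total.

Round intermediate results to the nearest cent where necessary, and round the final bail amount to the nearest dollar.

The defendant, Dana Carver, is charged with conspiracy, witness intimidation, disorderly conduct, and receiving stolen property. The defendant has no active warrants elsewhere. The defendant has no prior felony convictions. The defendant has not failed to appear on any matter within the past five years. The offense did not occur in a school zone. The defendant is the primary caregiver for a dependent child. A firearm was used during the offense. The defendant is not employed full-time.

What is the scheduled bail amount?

Base amounts from the schedule: conspiracy $11,350; witness intimidation $148,100; disorderly conduct $3,500; receiving stolen property $32,500.
Stacking rule: sum of all bases. $11,350 + $148,100 + $3,500 + $32,500 = $195,450.
Defendant is the primary caregiver for a dependent (−20%): $195,450 × 0.8 = $156,360.
Firearm was used or possessed during the offense (+50%): $156,360 × 1.5 = $234,540.

$234,540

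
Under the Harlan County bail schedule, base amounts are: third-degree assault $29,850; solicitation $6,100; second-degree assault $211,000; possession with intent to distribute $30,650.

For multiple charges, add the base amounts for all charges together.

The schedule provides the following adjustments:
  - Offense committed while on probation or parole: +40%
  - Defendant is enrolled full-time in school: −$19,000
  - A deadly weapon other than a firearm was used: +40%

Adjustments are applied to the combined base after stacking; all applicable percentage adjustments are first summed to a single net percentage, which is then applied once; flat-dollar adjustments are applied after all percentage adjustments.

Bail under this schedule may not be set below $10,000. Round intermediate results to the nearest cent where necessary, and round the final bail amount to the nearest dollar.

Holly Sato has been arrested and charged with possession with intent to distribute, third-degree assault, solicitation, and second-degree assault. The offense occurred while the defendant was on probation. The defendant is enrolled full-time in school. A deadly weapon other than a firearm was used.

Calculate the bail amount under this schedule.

Base amounts from the schedule: possession with intent to distribute $30,650; third-degree assault $29,850; solicitation $6,100; second-degree assault $211,000.
Stacking rule: sum of all bases. $30,650 + $29,850 + $6,100 + $211,000 = $277,600.
Net percentage adjustment: +40% +40% = +80%. $277,600 × 1.8 = $499,680.
Defendant is enrolled full-time in school (−$19,000 flat): $499,680 − $19,000 = $480,680.
$480,680 is at or above the $10,000 minimum.

$480,680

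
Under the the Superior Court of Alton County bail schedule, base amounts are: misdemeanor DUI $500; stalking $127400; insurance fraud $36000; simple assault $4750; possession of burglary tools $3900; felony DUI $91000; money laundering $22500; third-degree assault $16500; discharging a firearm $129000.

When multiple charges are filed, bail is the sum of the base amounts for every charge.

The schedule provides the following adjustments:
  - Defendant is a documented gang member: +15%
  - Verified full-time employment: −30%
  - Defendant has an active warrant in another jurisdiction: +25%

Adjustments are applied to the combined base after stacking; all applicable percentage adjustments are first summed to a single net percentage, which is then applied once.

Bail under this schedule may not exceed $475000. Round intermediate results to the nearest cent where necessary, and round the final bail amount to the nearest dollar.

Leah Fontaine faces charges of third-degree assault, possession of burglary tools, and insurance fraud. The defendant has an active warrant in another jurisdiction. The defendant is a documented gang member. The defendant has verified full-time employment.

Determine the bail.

$62040

Base amounts from the schedule: third-degree assault $16500; possession of burglary tools $3900; insurance fraud $36000.
Stacking rule: sum of all bases. $16500 + $3900 + $36000 = $56400.
Net percentage adjustment: +15% −30% +25% = +10%. $56400 × 1.1 = $62040.
$62040 is within the $475000 maximum.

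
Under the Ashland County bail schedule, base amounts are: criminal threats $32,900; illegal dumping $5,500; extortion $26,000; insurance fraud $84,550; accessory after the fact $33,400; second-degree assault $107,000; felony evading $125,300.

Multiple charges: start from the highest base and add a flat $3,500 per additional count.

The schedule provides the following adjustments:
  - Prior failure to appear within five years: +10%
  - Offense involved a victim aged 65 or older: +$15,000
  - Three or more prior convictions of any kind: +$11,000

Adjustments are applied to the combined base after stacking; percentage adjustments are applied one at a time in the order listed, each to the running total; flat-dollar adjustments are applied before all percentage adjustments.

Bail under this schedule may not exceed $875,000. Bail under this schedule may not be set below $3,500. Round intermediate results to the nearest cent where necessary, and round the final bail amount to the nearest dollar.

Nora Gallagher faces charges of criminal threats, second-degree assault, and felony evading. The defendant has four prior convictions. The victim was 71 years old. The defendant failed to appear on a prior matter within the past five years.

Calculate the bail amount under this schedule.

Base amounts from the schedule: criminal threats $32,900; second-degree assault $107,000; felony evading $125,300.
Stacking rule: highest base plus $3,500 per additional charge. Highest is felony evading at $125,300; 2 additional charges → +$7,000. Combined base = $132,300.
Offense involved a victim aged 65 or older (+$15,000 flat): $132,300 + $15,000 = $147,300.
Three or more prior convictions of any kind (+$11,000 flat): $147,300 + $11,000 = $158,300.
Prior failure to appear within five years (+10%): $158,300 × 1.1 = $174,130.
$174,130 is within the $875,000 maximum.
$174,130 is at or above the $3,500 minimum.

$174,130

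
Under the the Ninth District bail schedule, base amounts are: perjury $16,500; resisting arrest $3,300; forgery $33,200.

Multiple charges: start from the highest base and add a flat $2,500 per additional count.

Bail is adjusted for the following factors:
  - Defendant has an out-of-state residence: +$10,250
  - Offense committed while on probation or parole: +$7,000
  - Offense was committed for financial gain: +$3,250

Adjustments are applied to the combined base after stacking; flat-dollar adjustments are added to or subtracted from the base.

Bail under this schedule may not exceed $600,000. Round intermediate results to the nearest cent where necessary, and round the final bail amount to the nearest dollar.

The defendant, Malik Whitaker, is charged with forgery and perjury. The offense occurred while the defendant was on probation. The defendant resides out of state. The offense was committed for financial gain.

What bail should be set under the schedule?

Base amounts from the schedule: forgery $33,200; perjury $16,500.
Stacking rule: highest base plus $2,500 per additional charge. Highest is forgery at $33,200; 1 additional charge → +$2,500. Combined base = $35,700.
Defendant has an out-of-state residence (+$10,250 flat): $35,700 + $10,250 = $45,950.
Offense committed while on probation or parole (+$7,000 flat): $45,950 + $7,000 = $52,950.
Offense was committed for financial gain (+$3,250 flat): $52,950 + $3,250 = $56,200.
$56,200 is within the $600,000 maximum.

$56,200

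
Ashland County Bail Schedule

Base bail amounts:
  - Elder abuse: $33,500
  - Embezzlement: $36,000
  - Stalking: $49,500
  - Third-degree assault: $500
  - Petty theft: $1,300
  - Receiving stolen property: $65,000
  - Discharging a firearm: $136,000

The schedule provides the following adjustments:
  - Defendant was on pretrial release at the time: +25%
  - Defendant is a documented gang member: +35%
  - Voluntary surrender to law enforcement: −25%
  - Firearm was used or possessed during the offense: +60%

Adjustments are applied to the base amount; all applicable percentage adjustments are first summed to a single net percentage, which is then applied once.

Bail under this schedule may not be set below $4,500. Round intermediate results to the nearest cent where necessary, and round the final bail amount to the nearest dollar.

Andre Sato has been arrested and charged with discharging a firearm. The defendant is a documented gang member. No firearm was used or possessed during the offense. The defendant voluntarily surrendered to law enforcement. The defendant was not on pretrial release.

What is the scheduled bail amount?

$149,600

Base amounts from the schedule: discharging a firearm $136,000.
Single charge. Combined base = $136,000.
Net percentage adjustment: +35% −25% = +10%. $136,000 × 1.1 = $149,600.
$149,600 is at or above the $4,500 minimum.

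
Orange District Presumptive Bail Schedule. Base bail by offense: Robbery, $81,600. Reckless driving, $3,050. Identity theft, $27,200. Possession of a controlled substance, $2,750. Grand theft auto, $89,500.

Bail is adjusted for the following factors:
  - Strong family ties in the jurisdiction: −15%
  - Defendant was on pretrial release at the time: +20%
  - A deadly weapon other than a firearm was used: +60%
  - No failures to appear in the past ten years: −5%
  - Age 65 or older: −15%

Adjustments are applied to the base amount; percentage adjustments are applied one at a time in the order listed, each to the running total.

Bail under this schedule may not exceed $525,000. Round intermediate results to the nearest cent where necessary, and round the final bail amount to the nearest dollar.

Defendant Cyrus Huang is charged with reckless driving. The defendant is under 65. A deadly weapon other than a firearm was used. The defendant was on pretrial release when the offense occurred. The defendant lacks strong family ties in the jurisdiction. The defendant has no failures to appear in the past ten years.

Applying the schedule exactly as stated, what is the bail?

$5,563

Base amounts from the schedule: reckless driving $3,050.
Single charge. Combined base = $3,050.
Defendant was on pretrial release at the time (+20%): $3,050 × 1.2 = $3,660.
A deadly weapon other than a firearm was used (+60%): $3,660 × 1.6 = $5,856.
No failures to appear in the past ten years (−5%): $5,856 × 0.95 = $5,563.20.
$5,563.20 is within the $525,000 maximum.
Rounded to the nearest dollar: $5,563.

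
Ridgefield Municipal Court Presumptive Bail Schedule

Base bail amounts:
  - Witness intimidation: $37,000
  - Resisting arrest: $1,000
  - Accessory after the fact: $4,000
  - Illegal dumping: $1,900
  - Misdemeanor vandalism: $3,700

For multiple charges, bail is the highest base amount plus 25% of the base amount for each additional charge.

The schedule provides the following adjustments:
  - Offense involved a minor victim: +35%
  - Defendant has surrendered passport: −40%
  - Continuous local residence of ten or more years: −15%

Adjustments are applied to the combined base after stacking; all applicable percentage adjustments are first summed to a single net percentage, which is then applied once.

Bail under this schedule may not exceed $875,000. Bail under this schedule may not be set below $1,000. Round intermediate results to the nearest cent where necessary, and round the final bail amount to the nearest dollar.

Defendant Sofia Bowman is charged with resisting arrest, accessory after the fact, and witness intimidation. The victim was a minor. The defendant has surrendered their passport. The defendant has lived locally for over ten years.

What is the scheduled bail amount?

Base amounts from the schedule: resisting arrest $1,000; accessory after the fact $4,000; witness intimidation $37,000.
Stacking rule: highest base plus 25% of each additional charge. Highest is witness intimidation at $37,000. Additional: $1,000 × 25% = $250; $4,000 × 25% = $1,000. Combined base = $37,000 + $1,250 = $38,250.
Net percentage adjustment: +35% −40% −15% = −20%. $38,250 × 0.8 = $30,600.
$30,600 is within the $875,000 maximum.
$30,600 is at or above the $1,000 minimum.

$30,600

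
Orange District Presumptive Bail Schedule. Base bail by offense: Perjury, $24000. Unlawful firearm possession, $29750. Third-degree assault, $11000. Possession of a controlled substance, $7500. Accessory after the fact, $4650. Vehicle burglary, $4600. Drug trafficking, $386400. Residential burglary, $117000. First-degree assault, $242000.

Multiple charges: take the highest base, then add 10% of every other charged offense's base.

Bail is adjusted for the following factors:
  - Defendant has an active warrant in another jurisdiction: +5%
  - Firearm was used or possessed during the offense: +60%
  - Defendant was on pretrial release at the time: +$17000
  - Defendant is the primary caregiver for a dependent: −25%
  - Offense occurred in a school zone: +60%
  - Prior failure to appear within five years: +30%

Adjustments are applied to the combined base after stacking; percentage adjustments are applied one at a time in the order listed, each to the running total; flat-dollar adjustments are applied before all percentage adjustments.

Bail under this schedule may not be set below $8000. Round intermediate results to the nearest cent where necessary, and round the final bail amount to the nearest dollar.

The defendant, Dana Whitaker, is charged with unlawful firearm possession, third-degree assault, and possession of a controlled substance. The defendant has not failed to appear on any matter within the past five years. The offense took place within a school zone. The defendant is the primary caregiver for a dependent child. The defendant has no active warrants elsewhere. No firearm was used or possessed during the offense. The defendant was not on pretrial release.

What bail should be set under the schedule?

Base amounts from the schedule: unlawful firearm possession $29750; third-degree assault $11000; possession of a controlled substance $7500.
Stacking rule: highest base plus 10% of each additional charge. Highest is unlawful firearm possession at $29750. Additional: $11000 × 10% = $1100; $7500 × 10% = $750. Combined base = $29750 + $1850 = $31600.
Defendant is the primary caregiver for a dependent (−25%): $31600 × 0.75 = $23700.
Offense occurred in a school zone (+60%): $23700 × 1.6 = $37920.
$37920 is at or above the $8000 minimum.

$37920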